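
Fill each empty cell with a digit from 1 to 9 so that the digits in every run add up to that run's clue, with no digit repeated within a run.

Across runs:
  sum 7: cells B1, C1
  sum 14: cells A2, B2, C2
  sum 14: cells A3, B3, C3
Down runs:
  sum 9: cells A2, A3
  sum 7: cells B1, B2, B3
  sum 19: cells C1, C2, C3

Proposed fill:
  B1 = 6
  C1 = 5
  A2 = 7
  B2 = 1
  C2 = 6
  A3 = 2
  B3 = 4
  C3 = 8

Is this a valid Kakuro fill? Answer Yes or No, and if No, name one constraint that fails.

No — the down run B1–B3 sums to 11, not 7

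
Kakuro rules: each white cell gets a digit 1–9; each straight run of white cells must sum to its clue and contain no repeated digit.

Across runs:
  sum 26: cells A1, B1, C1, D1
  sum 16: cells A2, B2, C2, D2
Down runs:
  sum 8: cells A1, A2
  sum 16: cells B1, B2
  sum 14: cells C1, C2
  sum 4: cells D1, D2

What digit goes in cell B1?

16 in 2 cells must be {7,9}; 4 in 2 cells must be {1,3}.
Only 3 fits D1 under both its across sum 26 and down sum 4.
D2 = 4 − 3 = 1 completes the 4 down.
Given what's placed, A1 must be 6 to fit the 26 across and 8 down.
B1 = 9: the only remaining digit allowed by both the 26 across and the 16 down.

9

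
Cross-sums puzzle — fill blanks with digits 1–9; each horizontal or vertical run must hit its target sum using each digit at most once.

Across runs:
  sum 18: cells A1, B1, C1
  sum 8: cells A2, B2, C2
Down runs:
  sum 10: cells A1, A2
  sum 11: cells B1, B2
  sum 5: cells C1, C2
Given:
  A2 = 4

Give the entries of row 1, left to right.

6 8 4

A1 = 10 − 4 = 6 completes the 10 down.
Given what's placed, B2 must be 3 to fit the 8 across and 11 down.
C2 = 8 − 7 = 1 completes the 8 across.
B1 = 11 − 3 = 8 completes the 11 down.
C1 = 18 − 14 = 4 completes the 18 across.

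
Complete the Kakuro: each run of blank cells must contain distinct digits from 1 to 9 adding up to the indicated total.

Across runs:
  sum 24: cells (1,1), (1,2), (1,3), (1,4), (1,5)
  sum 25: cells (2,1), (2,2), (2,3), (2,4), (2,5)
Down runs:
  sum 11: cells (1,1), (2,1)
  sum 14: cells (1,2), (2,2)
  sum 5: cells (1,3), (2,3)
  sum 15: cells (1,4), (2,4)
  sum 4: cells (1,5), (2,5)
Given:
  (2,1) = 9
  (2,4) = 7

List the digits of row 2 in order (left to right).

9 5 1 7 3

4 in 2 cells must be {1,3}.
(1,1) = 11 − 9 = 2 completes the 11 down.
(1,4) = 15 − 7 = 8 completes the 15 down.
Nothing is forced directly, so branch on (2,2), whose candidates are 5 or 6. If (2,2) = 6: then (1,2) would have to be in {1,3,4,5,6,7,9} for the 24 across but in {8} for the 14 down — contradiction. So (2,2) = 5.
(1,2) = 14 − 5 = 9 completes the 14 down.
Given what's placed, (1,5) must be 1 to fit the 24 across and 4 down.
(2,5) = 4 − 1 = 3 completes the 4 down.
(1,3) = 24 − 20 = 4 completes the 24 across.
(2,3) = 25 − 24 = 1 completes the 25 across.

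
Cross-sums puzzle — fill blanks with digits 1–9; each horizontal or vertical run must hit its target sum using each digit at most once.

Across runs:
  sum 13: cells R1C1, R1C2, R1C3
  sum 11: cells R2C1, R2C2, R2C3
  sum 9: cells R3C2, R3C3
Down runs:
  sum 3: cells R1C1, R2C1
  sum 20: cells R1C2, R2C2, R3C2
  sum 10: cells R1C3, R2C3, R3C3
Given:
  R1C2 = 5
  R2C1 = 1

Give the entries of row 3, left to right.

8 1

3 in 2 cells must be {1,2}.
R1C1 = 3 − 1 = 2 completes the 3 down.
R1C3 = 13 − 7 = 6 completes the 13 across.
Given what's placed, R2C3 must be 3 to fit the 11 across and 10 down.
R3C3 = 10 − 9 = 1 completes the 10 down.
R2C2 = 11 − 4 = 7 completes the 11 across.
R3C2 = 9 − 1 = 8 completes the 9 across.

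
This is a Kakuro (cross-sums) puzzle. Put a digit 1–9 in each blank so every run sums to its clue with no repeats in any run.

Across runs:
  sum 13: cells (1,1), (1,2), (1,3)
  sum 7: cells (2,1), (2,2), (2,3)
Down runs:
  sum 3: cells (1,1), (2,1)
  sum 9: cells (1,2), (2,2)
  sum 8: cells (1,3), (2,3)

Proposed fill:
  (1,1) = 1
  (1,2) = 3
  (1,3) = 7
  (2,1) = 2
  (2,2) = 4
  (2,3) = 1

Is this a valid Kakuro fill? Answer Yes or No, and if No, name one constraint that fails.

No — the down run (1,2)–(2,2) sums to 7, not 9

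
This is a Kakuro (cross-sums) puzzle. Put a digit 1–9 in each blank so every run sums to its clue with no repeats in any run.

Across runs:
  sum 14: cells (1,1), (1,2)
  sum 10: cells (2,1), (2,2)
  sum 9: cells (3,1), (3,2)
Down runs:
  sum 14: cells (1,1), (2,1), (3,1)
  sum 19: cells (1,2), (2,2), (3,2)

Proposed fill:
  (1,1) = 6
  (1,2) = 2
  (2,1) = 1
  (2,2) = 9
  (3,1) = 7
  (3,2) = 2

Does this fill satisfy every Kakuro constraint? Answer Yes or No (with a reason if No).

No — the across run (1,1)–(1,2) sums to 8, not 14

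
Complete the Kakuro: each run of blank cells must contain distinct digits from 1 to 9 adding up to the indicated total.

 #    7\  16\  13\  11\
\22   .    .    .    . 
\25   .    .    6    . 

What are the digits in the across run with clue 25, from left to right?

3 7 6 9

16 in 2 cells must be {7,9}.
R1C3 = 13 − 6 = 7 completes the 13 down.
Given what's placed, R1C2 must be 9 to fit the 22 across and 16 down.
R2C2 = 16 − 9 = 7 completes the 16 down.
Nothing is forced directly, so branch on R2C1, whose candidates are 3 or 4. If R2C1 = 4: then R1C1 would have to be in {1,2,4,5} for the 22 across but in {3} for the 7 down — contradiction. So R2C1 = 3.
R1C1 = 7 − 3 = 4 completes the 7 down.
R1C4 = 22 − 20 = 2 completes the 22 across.
R2C4 = 25 − 16 = 9 completes the 25 across.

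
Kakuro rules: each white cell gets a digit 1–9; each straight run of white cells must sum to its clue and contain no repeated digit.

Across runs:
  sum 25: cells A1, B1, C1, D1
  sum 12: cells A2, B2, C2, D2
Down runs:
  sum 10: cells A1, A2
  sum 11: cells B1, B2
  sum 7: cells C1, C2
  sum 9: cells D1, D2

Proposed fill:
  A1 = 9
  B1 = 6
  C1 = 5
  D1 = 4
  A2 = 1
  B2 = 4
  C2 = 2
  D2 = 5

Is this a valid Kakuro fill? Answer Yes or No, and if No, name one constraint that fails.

No — the down run B1–B2 sums to 10, not 11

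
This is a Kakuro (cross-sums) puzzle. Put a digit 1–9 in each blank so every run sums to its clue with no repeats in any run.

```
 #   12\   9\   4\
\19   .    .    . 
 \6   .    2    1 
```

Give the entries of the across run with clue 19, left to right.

6 in 3 cells must be {1,2,3}; 4 in 2 cells must be {1,3}.
R1C2 = 9 − 2 = 7 completes the 9 down.
R1C3 = 4 − 1 = 3 completes the 4 down.
R2C1 = 6 − 3 = 3 completes the 6 across.
R1C1 = 19 − 10 = 9 completes the 19 across.

9, 7, 3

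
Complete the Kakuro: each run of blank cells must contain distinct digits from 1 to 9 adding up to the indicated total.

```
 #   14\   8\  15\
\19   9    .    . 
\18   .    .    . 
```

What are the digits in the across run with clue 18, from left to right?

R2C1 = 14 − 9 = 5 completes the 14 down.
Nothing is forced directly, so branch on R2C2, whose candidates are 6 or 7. If R2C2 = 7: then R1C2 would have to be in {2,3,4,6,7,8} for the 19 across but in {1} for the 8 down — contradiction. So R2C2 = 6.
R1C2 = 8 − 6 = 2 completes the 8 down.
R1C3 = 19 − 11 = 8 completes the 19 across.
R2C3 = 18 − 11 = 7 completes the 18 across.

5 6 7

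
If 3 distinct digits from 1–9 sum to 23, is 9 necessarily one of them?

Yes

The only way to make 23 from 3 distinct digits is {6,8,9}, which contains 9.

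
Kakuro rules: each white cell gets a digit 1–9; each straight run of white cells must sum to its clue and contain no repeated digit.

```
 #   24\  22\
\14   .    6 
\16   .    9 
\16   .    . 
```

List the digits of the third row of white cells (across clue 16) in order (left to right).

16 in 2 cells must be {7,9}; 24 in 3 cells must be {7,8,9}.
R1C1 = 14 − 6 = 8 completes the 14 across.
R2C1 = 16 − 9 = 7 completes the 16 across.
R3C1 = 24 − 15 = 9 completes the 24 down.
R3C2 = 16 − 9 = 7 completes the 16 across.

9 7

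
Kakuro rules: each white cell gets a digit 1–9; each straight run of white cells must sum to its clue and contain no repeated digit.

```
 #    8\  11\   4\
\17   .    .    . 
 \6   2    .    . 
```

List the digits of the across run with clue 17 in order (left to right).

6 in 3 cells must be {1,2,3}; 4 in 2 cells must be {1,3}.
R1C1 = 8 − 2 = 6 completes the 8 down.
R1C3 = 3: the only remaining digit allowed by both the 17 across and the 4 down.
Given what's placed, R2C2 must be 3 to fit the 6 across and 11 down.
R2C3 = 6 − 5 = 1 completes the 6 across.
R1C2 = 17 − 9 = 8 completes the 17 across.

6, 8, 3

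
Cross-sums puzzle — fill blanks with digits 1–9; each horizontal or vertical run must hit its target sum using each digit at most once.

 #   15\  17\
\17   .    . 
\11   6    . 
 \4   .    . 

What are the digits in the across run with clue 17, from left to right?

17 in 2 cells must be {8,9}; 4 in 2 cells must be {1,3}.
Given what's placed, R1C1 must be 8 to fit the 17 across and 15 down.
R1C2 = 17 − 8 = 9 completes the 17 across.
R2C2 = 11 − 6 = 5 completes the 11 across.
R3C1 = 15 − 14 = 1 completes the 15 down.
R3C2 = 4 − 1 = 3 completes the 4 across.

8 9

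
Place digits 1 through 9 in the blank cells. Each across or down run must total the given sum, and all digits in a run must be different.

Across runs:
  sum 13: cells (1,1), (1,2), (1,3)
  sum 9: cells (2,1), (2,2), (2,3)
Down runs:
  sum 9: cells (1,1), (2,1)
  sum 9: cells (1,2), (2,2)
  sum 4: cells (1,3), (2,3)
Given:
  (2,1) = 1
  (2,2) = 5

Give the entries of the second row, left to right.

1 5 3

4 in 2 cells must be {1,3}.
(1,1) = 9 − 1 = 8 completes the 9 down.
(1,2) = 9 − 5 = 4 completes the 9 down.
(1,3) = 13 − 12 = 1 completes the 13 across.
(2,3) = 9 − 6 = 3 completes the 9 across.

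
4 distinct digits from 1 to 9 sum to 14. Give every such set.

{1,2,3,8}; {1,2,4,7}; {1,2,5,6}; {1,3,4,6}; {2,3,4,5}

4 distinct digits from 1–9 sum between 10 and 30.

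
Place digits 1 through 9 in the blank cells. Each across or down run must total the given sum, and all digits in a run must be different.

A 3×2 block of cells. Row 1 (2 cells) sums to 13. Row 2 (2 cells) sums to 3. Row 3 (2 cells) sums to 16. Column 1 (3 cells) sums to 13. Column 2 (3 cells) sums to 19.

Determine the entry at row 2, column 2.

3 in 2 cells must be {1,2}; 16 in 2 cells must be {7,9}.
The 3 across and the 19 down share only 2, so (2,2) = 2.
Given what's placed, (3,2) must be 9 to fit the 16 across and 19 down.
(1,2) = 19 − 11 = 8 completes the 19 down.
(2,1) = 3 − 2 = 1 completes the 3 across.
(3,1) = 16 − 9 = 7 completes the 16 across.
(1,1) = 13 − 8 = 5 completes the 13 across.

2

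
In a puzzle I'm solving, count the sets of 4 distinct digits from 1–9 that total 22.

4 distinct digits from 1–9 sum between 10 and 30.

11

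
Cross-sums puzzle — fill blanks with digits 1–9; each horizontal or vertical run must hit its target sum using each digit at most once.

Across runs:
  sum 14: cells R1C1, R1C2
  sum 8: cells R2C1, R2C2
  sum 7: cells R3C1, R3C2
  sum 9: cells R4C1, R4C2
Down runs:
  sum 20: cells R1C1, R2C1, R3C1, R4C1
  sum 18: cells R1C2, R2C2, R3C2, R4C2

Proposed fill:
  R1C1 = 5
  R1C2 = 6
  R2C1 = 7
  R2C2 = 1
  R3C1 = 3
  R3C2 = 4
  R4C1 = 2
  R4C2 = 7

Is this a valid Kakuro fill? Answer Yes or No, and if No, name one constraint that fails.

No — the down run R1C1–R4C1 sums to 17, not 20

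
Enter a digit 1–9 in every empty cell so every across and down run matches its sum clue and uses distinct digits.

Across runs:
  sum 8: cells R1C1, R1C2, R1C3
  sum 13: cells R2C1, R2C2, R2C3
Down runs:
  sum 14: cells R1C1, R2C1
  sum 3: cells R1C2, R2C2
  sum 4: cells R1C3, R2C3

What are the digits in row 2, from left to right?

9 1 3

3 in 2 cells must be {1,2}; 4 in 2 cells must be {1,3}.
The 8 across and the 14 down share only 5, so R1C1 = 5.
Given what's placed, R1C3 must be 1 to fit the 8 across and 4 down.
R2C1 = 14 − 5 = 9 completes the 14 down.
R2C2 = 1: the only remaining digit allowed by both the 13 across and the 3 down.
R2C3 = 13 − 10 = 3 completes the 13 across.
R1C2 = 8 − 6 = 2 completes the 8 across.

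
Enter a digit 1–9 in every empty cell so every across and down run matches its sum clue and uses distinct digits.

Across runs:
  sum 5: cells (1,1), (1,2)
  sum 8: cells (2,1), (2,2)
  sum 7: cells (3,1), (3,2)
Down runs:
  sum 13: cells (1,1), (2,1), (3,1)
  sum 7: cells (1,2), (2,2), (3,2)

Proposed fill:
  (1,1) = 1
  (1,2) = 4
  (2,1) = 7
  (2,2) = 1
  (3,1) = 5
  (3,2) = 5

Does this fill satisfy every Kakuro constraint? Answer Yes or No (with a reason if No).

No — the down run (1,2)–(3,2) sums to 10, not 7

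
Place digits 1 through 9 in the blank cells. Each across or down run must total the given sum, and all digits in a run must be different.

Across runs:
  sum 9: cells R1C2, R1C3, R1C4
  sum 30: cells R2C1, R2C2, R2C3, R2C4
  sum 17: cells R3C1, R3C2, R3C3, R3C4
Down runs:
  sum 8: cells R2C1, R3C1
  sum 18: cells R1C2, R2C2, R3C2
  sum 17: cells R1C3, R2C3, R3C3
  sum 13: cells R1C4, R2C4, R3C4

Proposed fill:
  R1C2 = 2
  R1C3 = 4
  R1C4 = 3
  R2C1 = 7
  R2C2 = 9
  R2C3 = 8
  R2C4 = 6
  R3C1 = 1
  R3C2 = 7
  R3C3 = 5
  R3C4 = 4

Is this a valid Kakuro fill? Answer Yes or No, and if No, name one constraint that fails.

Across: 2+4+3=9; 7+9+8+6=30; 1+7+5+4=17. Down: 7+1=8; 2+9+7=18; 4+8+5=17; 3+6+4=13. No digit repeats within any run.

Yes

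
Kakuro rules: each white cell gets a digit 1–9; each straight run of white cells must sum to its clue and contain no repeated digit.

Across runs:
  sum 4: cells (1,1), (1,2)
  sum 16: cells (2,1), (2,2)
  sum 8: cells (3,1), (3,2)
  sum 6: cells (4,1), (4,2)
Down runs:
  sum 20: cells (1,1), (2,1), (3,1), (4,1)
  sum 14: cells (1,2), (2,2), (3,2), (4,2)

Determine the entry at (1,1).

4 in 2 cells must be {1,3}; 16 in 2 cells must be {7,9}.
Only 7 fits (2,2) under both its across sum 16 and down sum 14.
Given what's placed, (1,2) must be 1 to fit the 4 across and 14 down.
(2,1) = 16 − 7 = 9 completes the 16 across.
(3,2) = 2: the only remaining digit allowed by both the 8 across and the 14 down.
(4,2) = 14 − 10 = 4 completes the 14 down.
(1,1) = 4 − 1 = 3 completes the 4 across.

3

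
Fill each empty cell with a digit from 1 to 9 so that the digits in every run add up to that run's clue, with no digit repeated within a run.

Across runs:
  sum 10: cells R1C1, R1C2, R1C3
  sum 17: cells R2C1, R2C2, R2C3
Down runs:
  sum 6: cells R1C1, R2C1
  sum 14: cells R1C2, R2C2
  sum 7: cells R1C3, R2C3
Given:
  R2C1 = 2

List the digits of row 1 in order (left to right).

R1C1 = 6 − 2 = 4 completes the 6 down.
R1C2 = 5: the only remaining digit allowed by both the 10 across and the 14 down.
R1C3 = 10 − 9 = 1 completes the 10 across.
R2C2 = 14 − 5 = 9 completes the 14 down.
R2C3 = 17 − 11 = 6 completes the 17 across.

4 5 1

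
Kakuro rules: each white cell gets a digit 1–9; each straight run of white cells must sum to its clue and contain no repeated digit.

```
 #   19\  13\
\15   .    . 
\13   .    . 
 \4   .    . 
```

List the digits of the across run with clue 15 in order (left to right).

4 in 2 cells must be {1,3}.
The 4 across and the 19 down share only 3, so R3C1 = 3.
R3C2 = 4 − 3 = 1 completes the 4 across.
Nothing is forced directly, so branch on R1C1, whose candidates are 7 or 9. If R1C1 = 9: then R1C2 would have to be in {6} for the 15 across but in {3,4,5,7,8,9} for the 13 down — contradiction. So R1C1 = 7.
R1C2 = 15 − 7 = 8 completes the 15 across.
R2C1 = 19 − 10 = 9 completes the 19 down.
R2C2 = 13 − 9 = 4 completes the 13 across.

7, 8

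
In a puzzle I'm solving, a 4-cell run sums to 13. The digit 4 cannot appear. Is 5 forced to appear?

No

The only way to make 13 from 4 distinct digits under that restriction is {1,2,3,7}, which does not contain 5.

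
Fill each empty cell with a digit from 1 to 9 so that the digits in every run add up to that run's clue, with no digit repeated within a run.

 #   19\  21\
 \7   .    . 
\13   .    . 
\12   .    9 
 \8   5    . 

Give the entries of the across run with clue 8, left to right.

R3C1 = 12 − 9 = 3 completes the 12 across.
R4C2 = 8 − 5 = 3 completes the 8 across.
Nothing is forced directly, so branch on R1C1, whose candidates are 2 or 4. If R1C1 = 4: then R1C2 would have to be in {3} for the 7 across but in {1,2,4,5,7,8} for the 21 down — contradiction. So R1C1 = 2.
R1C2 = 7 − 2 = 5 completes the 7 across.
R2C1 = 19 − 10 = 9 completes the 19 down.
R2C2 = 13 − 9 = 4 completes the 13 across.

5 3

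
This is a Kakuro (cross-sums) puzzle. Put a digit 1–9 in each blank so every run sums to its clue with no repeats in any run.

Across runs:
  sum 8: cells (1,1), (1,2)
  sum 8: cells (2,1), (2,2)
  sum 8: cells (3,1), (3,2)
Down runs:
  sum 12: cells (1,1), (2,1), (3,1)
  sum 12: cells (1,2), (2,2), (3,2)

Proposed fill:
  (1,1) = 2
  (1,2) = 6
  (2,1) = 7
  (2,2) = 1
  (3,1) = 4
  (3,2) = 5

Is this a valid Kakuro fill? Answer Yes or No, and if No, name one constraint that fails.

No — the down run (1,1)–(3,1) sums to 13, not 12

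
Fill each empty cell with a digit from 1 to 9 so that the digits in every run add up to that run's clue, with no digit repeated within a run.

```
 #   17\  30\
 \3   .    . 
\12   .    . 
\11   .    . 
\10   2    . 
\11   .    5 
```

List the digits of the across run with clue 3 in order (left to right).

3 in 2 cells must be {1,2}.
R1C1 = 1: the only remaining digit allowed by both the 3 across and the 17 down.
R1C2 = 3 − 1 = 2 completes the 3 across.

1 2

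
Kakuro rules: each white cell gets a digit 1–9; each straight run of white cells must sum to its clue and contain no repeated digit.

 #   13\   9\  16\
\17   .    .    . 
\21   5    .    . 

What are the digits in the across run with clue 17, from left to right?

8, 2, 7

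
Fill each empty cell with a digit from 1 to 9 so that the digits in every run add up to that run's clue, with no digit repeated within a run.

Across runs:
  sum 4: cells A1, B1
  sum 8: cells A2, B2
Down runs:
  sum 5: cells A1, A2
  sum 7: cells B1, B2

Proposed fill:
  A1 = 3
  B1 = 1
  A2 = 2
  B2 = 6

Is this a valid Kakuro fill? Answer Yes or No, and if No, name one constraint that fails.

Yes

Across: 3+1=4; 2+6=8. Down: 3+2=5; 1+6=7. No digit repeats within any run.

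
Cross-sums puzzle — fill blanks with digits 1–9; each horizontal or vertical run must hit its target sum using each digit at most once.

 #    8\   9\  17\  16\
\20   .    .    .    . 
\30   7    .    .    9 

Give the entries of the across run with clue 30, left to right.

30 in 4 cells must be {6,7,8,9}; 17 in 2 cells must be {8,9}; 16 in 2 cells must be {7,9}.
R1C1 = 8 − 7 = 1 completes the 8 down.
R1C4 = 16 − 9 = 7 completes the 16 down.
R2C3 = 8: the only remaining digit allowed by both the 30 across and the 17 down.
R1C3 = 17 − 8 = 9 completes the 17 down.
R2C2 = 30 − 24 = 6 completes the 30 across.
R1C2 = 20 − 17 = 3 completes the 20 across.

7 6 8 9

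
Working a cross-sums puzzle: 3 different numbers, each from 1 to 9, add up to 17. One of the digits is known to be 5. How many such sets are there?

3 distinct digits from 1–9 sum between 6 and 24.
Keeping only sets containing 5.
Enumerating: {3,5,9}, {4,5,8}.

2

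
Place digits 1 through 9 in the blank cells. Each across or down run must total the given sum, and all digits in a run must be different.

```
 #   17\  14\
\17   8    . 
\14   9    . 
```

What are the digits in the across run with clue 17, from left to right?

8, 9

17 in 2 cells must be {8,9}.
R1C2 = 17 − 8 = 9 completes the 17 across.
R2C2 = 14 − 9 = 5 completes the 14 across.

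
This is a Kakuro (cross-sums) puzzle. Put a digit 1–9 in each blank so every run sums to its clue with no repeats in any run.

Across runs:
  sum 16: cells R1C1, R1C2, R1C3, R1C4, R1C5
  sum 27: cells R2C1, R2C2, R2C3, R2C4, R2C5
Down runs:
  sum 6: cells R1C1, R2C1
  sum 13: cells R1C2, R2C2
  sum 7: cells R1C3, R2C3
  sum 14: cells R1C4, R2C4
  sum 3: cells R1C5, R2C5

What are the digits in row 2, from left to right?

5 9 4 8 1

16 in 5 cells must be {1,2,3,4,6}; 3 in 2 cells must be {1,2}.
Only 6 fits R1C4 under both its across sum 16 and down sum 14.
R2C4 = 14 − 6 = 8 completes the 14 down.
Given what's placed, R1C2 must be 4 to fit the 16 across and 13 down.
R2C2 = 13 − 4 = 9 completes the 13 down.
No cell is forced outright now. R1C1 can only be 1 or 2 (the digits allowed by both its 16 across and its 6 down). If R1C1 = 2: that forces R1C5 = 1, R2C1 = 4, after which R2C5 would have to be in {1,5} for the 27 across but in {2} for the 3 down — contradiction. So R1C1 = 1.
Given what's placed, R1C5 must be 2 to fit the 16 across and 3 down.
R2C1 = 6 − 1 = 5 completes the 6 down.
R2C5 = 3 − 2 = 1 completes the 3 down.
R1C3 = 16 − 13 = 3 completes the 16 across.
R2C3 = 27 − 23 = 4 completes the 27 across.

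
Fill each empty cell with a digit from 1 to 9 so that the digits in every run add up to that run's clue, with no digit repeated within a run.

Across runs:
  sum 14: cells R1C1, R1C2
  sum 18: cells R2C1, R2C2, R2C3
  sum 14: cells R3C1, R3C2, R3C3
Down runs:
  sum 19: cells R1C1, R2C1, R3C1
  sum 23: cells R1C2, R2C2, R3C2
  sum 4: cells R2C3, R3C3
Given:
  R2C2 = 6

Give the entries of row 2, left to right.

23 in 3 cells must be {6,8,9}; 4 in 2 cells must be {1,3}.
Given what's placed, R2C3 must be 3 to fit the 18 across and 4 down.
R3C3 = 4 − 3 = 1 completes the 4 down.
R2C1 = 18 − 9 = 9 completes the 18 across.
No cell is forced outright now. R1C1 can only be 6 or 8 (the digits allowed by both its 14 across and its 19 down). If R1C1 = 8: then R1C2 would have to be in {6} for the 14 across but in {8,9} for the 23 down — contradiction. So R1C1 = 6.
R1C2 = 14 − 6 = 8 completes the 14 across.
R3C1 = 19 − 15 = 4 completes the 19 down.
R3C2 = 14 − 5 = 9 completes the 14 across.

9 6 3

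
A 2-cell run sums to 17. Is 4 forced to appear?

No

The only way to make 17 from 2 distinct digits is {8,9}, which does not contain 4.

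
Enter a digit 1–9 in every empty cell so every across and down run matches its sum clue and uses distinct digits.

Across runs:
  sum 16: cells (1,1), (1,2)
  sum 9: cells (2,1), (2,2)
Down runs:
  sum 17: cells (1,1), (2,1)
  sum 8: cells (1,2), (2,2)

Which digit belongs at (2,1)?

8

16 in 2 cells must be {7,9}; 17 in 2 cells must be {8,9}.
The 16 across and the 17 down share only 9, so (1,1) = 9.
(1,2) = 16 − 9 = 7 completes the 16 across.
(2,1) = 17 − 9 = 8 completes the 17 down.
(2,2) = 9 − 8 = 1 completes the 9 across.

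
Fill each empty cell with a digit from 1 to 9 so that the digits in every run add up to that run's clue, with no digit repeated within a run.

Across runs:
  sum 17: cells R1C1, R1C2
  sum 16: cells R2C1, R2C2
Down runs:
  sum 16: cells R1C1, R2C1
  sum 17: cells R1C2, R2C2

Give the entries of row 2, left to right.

7, 9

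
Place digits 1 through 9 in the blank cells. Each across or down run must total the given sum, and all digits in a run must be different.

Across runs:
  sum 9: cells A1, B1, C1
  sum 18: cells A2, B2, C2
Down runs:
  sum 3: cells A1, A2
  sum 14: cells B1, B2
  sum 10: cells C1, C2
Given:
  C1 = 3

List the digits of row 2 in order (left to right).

3 in 2 cells must be {1,2}.
B1 = 5: the only remaining digit allowed by both the 9 across and the 14 down.
B2 = 14 − 5 = 9 completes the 14 down.
C2 = 10 − 3 = 7 completes the 10 down.
A1 = 9 − 8 = 1 completes the 9 across.
A2 = 18 − 16 = 2 completes the 18 across.

2 9 7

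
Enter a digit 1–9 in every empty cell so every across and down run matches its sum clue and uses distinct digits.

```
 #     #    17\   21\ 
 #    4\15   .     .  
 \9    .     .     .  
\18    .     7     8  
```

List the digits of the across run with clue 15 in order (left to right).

4 in 2 cells must be {1,3}.
R3C1 = 18 − 15 = 3 completes the 18 across.
R2C1 = 4 − 3 = 1 completes the 4 down.
Given what's placed, R2C3 must be 6 to fit the 9 across and 21 down.
R1C3 = 21 − 14 = 7 completes the 21 down.
R2C2 = 9 − 7 = 2 completes the 9 across.
R1C2 = 15 − 7 = 8 completes the 15 across.

8, 7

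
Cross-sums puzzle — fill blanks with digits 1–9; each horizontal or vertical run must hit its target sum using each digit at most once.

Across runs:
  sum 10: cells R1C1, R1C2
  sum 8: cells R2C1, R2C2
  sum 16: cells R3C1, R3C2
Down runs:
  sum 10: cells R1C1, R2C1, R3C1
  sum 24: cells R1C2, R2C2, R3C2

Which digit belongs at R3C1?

7

16 in 2 cells must be {7,9}; 24 in 3 cells must be {7,8,9}.
The 8 across and the 24 down share only 7, so R2C2 = 7.
The 16 across and the 10 down share only 7, so R3C1 = 7.
R3C2 = 16 − 7 = 9 completes the 16 across.
R1C2 = 24 − 16 = 8 completes the 24 down.
R2C1 = 8 − 7 = 1 completes the 8 across.
R1C1 = 10 − 8 = 2 completes the 10 across.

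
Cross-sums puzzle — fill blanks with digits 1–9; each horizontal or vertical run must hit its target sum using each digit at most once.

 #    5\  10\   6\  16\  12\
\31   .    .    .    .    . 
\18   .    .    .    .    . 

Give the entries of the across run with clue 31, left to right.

2 8 5 9 7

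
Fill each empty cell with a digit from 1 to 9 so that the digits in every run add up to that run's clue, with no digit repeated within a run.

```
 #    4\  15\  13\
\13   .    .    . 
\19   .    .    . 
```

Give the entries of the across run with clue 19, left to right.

4 in 2 cells must be {1,3}.
The 19 across and the 4 down share only 3, so R2C1 = 3.
R1C1 = 4 − 3 = 1 completes the 4 down.
Nothing is forced directly, so branch on R2C2, whose candidates are 7 or 9. If R2C2 = 9: then R1C2 would have to be in {3,4,5,7,8,9} for the 13 across but in {6} for the 15 down — contradiction. So R2C2 = 7.
R1C2 = 15 − 7 = 8 completes the 15 down.
R1C3 = 13 − 9 = 4 completes the 13 across.
R2C3 = 19 − 10 = 9 completes the 19 across.

3 7 9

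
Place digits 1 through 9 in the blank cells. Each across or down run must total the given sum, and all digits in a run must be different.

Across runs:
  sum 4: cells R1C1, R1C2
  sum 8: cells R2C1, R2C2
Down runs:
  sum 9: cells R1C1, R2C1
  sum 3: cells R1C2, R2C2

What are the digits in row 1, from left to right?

3, 1

4 in 2 cells must be {1,3}; 3 in 2 cells must be {1,2}.
The 4 across and the 3 down share only 1, so R1C2 = 1.
R2C2 = 3 − 1 = 2 completes the 3 down.
R1C1 = 4 − 1 = 3 completes the 4 across.
R2C1 = 8 − 2 = 6 completes the 8 across.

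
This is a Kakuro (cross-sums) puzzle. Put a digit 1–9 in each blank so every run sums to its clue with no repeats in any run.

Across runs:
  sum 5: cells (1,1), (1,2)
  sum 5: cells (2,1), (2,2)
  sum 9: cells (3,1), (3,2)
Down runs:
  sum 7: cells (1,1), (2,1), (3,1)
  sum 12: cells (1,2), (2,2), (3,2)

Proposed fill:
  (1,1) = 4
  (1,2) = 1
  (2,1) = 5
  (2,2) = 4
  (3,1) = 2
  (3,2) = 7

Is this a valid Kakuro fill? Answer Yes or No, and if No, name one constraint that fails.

No — the down run (1,1)–(3,1) sums to 11, not 7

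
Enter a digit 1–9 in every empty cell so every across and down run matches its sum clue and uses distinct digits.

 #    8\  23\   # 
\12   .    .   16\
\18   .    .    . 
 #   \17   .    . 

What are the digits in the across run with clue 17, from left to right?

8 9

17 in 2 cells must be {8,9}; 23 in 3 cells must be {6,8,9}; 16 in 2 cells must be {7,9}.
The 17 across and the 16 down share only 9, so R3C3 = 9.
R2C3 = 16 − 9 = 7 completes the 16 down.
R3C2 = 17 − 9 = 8 completes the 17 across.
R1C2 = 9: the only remaining digit allowed by both the 12 across and the 23 down.
R2C2 = 23 − 17 = 6 completes the 23 down.
R1C1 = 12 − 9 = 3 completes the 12 across.
R2C1 = 18 − 13 = 5 completes the 18 across.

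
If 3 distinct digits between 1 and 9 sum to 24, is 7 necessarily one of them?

The only way to make 24 from 3 distinct digits is {7,8,9}, which contains 7.

Yes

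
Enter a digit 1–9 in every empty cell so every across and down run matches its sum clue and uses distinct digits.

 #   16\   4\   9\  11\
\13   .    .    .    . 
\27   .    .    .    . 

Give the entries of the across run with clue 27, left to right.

9 3 7 8

16 in 2 cells must be {7,9}; 4 in 2 cells must be {1,3}.
Only 7 fits R1C1 under both its across sum 13 and down sum 16.
R2C1 = 16 − 7 = 9 completes the 16 down.
Given what's placed, R2C2 must be 3 to fit the 27 across and 4 down.
R1C2 = 4 − 3 = 1 completes the 4 down.
No cell is forced outright now. R2C3 can only be 7 or 8 (the digits allowed by both its 27 across and its 9 down). If R2C3 = 8: then R1C3 would have to be in {2,3} for the 13 across but in {1} for the 9 down — contradiction. So R2C3 = 7.
R1C3 = 9 − 7 = 2 completes the 9 down.
R1C4 = 13 − 10 = 3 completes the 13 across.
R2C4 = 27 − 19 = 8 completes the 27 across.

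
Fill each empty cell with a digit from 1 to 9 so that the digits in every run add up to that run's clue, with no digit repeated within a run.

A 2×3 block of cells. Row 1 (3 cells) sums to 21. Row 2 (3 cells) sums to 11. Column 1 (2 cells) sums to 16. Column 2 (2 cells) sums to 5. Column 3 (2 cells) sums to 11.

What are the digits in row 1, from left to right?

9, 4, 8

16 in 2 cells must be {7,9}.
The 21 across and the 5 down share only 4, so (1,2) = 4.
The 11 across and the 16 down share only 7, so (2,1) = 7.
(2,2) = 5 − 4 = 1 completes the 5 down.
(2,3) = 11 − 8 = 3 completes the 11 across.
(1,1) = 16 − 7 = 9 completes the 16 down.
(1,3) = 21 − 13 = 8 completes the 21 across.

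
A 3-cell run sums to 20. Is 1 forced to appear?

No

Counterexample: {3,8,9} sums to 20 without using 1.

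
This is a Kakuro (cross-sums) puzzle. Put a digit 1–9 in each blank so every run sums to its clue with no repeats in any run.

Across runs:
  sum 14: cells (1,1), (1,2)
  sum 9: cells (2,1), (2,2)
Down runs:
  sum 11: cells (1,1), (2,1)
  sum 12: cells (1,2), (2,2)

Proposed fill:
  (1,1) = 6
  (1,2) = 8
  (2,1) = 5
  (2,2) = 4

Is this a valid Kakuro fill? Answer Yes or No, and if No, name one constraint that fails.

Yes

Across: 6+8=14; 5+4=9. Down: 6+5=11; 8+4=12. No digit repeats within any run.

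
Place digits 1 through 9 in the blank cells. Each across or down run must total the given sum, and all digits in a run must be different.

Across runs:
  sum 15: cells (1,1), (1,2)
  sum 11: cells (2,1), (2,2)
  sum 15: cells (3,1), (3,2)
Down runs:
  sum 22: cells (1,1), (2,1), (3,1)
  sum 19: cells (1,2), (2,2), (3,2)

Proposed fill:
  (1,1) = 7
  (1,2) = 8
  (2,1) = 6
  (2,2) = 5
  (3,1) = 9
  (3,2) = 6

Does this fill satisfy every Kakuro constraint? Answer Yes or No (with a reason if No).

Yes

Across: 7+8=15; 6+5=11; 9+6=15. Down: 7+6+9=22; 8+5+6=19. No digit repeats within any run.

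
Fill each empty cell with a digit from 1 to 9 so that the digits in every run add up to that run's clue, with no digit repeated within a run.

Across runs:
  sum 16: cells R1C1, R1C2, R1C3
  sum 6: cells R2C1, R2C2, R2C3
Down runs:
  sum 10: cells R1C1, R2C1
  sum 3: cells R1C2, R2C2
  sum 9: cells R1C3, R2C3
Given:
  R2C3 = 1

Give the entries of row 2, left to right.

6 in 3 cells must be {1,2,3}; 3 in 2 cells must be {1,2}.
R1C3 = 9 − 1 = 8 completes the 9 down.
Given what's placed, R2C2 must be 2 to fit the 6 across and 3 down.
R1C2 = 3 − 2 = 1 completes the 3 down.
R2C1 = 6 − 3 = 3 completes the 6 across.
R1C1 = 16 − 9 = 7 completes the 16 across.

3 2 1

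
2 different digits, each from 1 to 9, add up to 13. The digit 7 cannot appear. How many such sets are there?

2

2 distinct digits from 1–9 sum between 3 and 17.
Dropping sets that contain 7.
Enumerating: {4,9}, {5,8}.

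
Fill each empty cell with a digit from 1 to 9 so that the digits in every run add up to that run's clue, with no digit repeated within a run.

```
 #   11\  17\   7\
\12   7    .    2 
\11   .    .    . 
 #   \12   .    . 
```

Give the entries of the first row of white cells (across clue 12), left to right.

7 in 3 cells must be {1,2,4}.
R1C2 = 12 − 9 = 3 completes the 12 across.
R2C1 = 11 − 7 = 4 completes the 11 down.
Given what's placed, R2C3 must be 1 to fit the 11 across and 7 down.
R3C3 = 7 − 3 = 4 completes the 7 down.
R2C2 = 11 − 5 = 6 completes the 11 across.
R3C2 = 12 − 4 = 8 completes the 12 across.

7 3 2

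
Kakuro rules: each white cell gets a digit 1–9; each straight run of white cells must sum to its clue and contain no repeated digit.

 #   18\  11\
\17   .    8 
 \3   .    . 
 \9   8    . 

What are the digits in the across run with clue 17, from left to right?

17 in 2 cells must be {8,9}; 3 in 2 cells must be {1,2}.
R1C1 = 17 − 8 = 9 completes the 17 across.
R2C1 = 18 − 17 = 1 completes the 18 down.
R2C2 = 3 − 1 = 2 completes the 3 across.
R3C2 = 9 − 8 = 1 completes the 9 across.

9 8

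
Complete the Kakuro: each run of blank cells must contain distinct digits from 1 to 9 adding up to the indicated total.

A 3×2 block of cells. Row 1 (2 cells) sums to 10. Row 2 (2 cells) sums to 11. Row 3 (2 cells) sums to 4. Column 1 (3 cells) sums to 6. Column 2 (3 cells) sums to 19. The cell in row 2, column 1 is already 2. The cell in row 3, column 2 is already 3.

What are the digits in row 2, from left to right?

2, 9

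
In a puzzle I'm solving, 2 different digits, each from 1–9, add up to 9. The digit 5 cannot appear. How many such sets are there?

2 distinct digits from 1–9 sum between 3 and 17.
Dropping sets that contain 5.
Enumerating: {1,8}, {2,7}, {3,6}.

3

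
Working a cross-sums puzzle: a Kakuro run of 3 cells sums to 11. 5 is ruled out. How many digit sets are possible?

4

3 distinct digits from 1–9 sum between 6 and 24.
Dropping sets that contain 5.
Enumerating: {1,2,8}, {1,3,7}, {1,4,6}, {2,3,6}.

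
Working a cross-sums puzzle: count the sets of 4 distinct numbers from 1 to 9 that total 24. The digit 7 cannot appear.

4

4 distinct digits from 1–9 sum between 10 and 30.
Dropping sets that contain 7.
Enumerating: {1,6,8,9}, {2,5,8,9}, {3,4,8,9}, {4,5,6,9}.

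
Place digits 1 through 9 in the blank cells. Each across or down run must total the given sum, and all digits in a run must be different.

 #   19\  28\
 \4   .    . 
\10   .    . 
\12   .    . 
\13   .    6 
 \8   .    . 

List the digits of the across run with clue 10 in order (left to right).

2 8

4 in 2 cells must be {1,3}.
R4C1 = 13 − 6 = 7 completes the 13 across.
Nothing is forced directly, so branch on R1C1, whose candidates are 1 or 3. If R1C1 = 3: that forces R1C2 = 1, after which R3C1 would have to be in {3,4,5,7,8,9} for the 12 across but in {1,2,6} for the 19 down — contradiction. So R1C1 = 1.
R1C2 = 4 − 1 = 3 completes the 4 across.
No cell is forced outright now. R5C2 can only be 2 or 7 (the digits allowed by both its 8 across and its 28 down). If R5C2 = 7: then R5C1 would have to be in {1} for the 8 across but in {2,3,4,5,6} for the 19 down — contradiction. So R5C2 = 2.
R5C1 = 8 − 2 = 6 completes the 8 across.
Given what's placed, R3C1 must be 3 to fit the 12 across and 19 down.
R3C2 = 12 − 3 = 9 completes the 12 across.
R2C1 = 19 − 17 = 2 completes the 19 down.
R2C2 = 10 − 2 = 8 completes the 10 across.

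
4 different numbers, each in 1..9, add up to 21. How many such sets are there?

11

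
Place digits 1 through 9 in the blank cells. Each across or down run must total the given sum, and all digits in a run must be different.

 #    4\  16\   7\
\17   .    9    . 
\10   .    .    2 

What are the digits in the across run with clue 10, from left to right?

4 in 2 cells must be {1,3}; 16 in 2 cells must be {7,9}.
R1C3 = 7 − 2 = 5 completes the 7 down.
R2C2 = 16 − 9 = 7 completes the 16 down.
R1C1 = 17 − 14 = 3 completes the 17 across.
R2C1 = 10 − 9 = 1 completes the 10 across.

1 7 2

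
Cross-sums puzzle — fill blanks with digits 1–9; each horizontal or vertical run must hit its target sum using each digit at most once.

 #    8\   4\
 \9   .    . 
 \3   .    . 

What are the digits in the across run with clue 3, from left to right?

2 1

3 in 2 cells must be {1,2}; 4 in 2 cells must be {1,3}.
The 3 across and the 4 down share only 1, so R2C2 = 1.
R1C2 = 4 − 1 = 3 completes the 4 down.
R2C1 = 3 − 1 = 2 completes the 3 across.
R1C1 = 9 − 3 = 6 completes the 9 across.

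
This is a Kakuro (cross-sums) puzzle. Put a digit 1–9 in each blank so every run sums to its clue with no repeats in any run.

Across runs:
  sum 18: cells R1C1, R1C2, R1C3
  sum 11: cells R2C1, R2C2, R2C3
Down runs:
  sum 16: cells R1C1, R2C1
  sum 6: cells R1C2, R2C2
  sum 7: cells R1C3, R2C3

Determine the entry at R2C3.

3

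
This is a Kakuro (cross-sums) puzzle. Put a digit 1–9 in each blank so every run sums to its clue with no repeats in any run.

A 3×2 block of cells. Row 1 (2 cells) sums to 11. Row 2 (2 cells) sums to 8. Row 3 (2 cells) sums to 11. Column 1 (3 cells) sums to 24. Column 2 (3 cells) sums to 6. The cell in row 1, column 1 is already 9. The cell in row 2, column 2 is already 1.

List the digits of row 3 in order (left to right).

8, 3

24 in 3 cells must be {7,8,9}; 6 in 3 cells must be {1,2,3}.
(1,2) = 11 − 9 = 2 completes the 11 across.
(2,1) = 8 − 1 = 7 completes the 8 across.
(3,1) = 24 − 16 = 8 completes the 24 down.
(3,2) = 11 − 8 = 3 completes the 11 across.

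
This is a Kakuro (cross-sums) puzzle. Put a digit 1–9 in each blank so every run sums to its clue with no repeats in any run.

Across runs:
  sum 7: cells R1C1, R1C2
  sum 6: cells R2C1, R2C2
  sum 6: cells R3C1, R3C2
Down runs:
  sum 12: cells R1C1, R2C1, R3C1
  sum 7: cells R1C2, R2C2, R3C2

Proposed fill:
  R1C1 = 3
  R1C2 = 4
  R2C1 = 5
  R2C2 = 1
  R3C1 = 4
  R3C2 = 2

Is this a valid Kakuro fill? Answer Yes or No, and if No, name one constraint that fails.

Yes

Across: 3+4=7; 5+1=6; 4+2=6. Down: 3+5+4=12; 4+1+2=7. No digit repeats within any run.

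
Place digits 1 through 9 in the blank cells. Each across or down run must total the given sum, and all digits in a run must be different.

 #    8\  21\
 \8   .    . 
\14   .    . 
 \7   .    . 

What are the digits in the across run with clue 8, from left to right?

1 7

The 14 across and the 8 down share only 5, so R2C1 = 5.
R2C2 = 14 − 5 = 9 completes the 14 across.
Nothing is forced directly, so branch on R1C1, whose candidates are 1 or 2. If R1C1 = 2: then R1C2 would have to be in {6} for the 8 across but in {4,5,7,8} for the 21 down — contradiction. So R1C1 = 1.
R1C2 = 8 − 1 = 7 completes the 8 across.
R3C1 = 8 − 6 = 2 completes the 8 down.
R3C2 = 7 − 2 = 5 completes the 7 across.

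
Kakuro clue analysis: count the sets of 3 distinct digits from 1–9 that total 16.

3 distinct digits from 1–9 sum between 6 and 24.

8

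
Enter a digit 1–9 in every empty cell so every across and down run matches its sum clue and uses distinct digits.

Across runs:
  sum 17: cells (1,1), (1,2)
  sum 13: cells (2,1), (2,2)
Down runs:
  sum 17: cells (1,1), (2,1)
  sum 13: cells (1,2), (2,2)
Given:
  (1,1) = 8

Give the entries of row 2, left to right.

17 in 2 cells must be {8,9}.
(1,2) = 17 − 8 = 9 completes the 17 across.
(2,1) = 17 − 8 = 9 completes the 17 down.
(2,2) = 13 − 9 = 4 completes the 13 across.

9, 4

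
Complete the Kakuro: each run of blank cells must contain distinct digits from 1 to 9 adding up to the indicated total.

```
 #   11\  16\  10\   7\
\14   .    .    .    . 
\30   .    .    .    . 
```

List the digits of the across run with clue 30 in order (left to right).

30 in 4 cells must be {6,7,8,9}; 16 in 2 cells must be {7,9}.
Only 7 fits R1C2 under both its across sum 14 and down sum 16.
R2C2 = 16 − 7 = 9 completes the 16 down.
Given what's placed, R2C4 must be 6 to fit the 30 across and 7 down.
R1C4 = 7 − 6 = 1 completes the 7 down.
No cell is forced outright now. R2C1 can only be 7 or 8 (the digits allowed by both its 30 across and its 11 down). If R2C1 = 8: then R1C1 would have to be in {2,4} for the 14 across but in {3} for the 11 down — contradiction. So R2C1 = 7.
R1C1 = 11 − 7 = 4 completes the 11 down.
R1C3 = 14 − 12 = 2 completes the 14 across.
R2C3 = 30 − 22 = 8 completes the 30 across.

7 9 8 6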